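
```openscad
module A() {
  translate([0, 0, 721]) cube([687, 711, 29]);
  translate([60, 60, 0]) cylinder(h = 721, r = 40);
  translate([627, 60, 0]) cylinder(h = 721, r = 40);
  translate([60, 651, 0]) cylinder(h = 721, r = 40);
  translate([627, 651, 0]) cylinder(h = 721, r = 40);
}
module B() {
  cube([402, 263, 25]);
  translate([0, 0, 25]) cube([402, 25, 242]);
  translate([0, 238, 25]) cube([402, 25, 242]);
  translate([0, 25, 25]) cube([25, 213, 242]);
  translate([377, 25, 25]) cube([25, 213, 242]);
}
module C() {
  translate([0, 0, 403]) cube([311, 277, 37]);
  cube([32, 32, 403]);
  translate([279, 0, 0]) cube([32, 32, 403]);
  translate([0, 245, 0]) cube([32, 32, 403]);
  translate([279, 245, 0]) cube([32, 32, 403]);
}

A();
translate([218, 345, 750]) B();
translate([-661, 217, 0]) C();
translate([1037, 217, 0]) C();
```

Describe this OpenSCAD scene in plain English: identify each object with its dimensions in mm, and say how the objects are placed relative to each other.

A is a table with a 687×711 mm rectangular top, 29 mm thick, top surface at z = 750 mm, supported by four round legs of 80 mm diameter, each leg's bounding box inset 20 mm from the nearest pair of top edges, running from the floor.

B is an open storage box with external size 402×263×267 mm and wall thickness 25 mm (the base is also 25 mm thick). The base covers the whole footprint; the four walls stand on the base, with the y-facing walls full-width and the x-facing walls fitting between their inner faces.

C is a four-legged stool. The seat is a 311×277×37 mm slab whose top surface is at z = 440 mm; four square legs, each 32×32 mm in cross-section, run from the floor (z = 0) to the underside of the seat, each flush with a corner of the seat.

The open box is on top of the table. Two stools sit around the table at the −x, +x sides.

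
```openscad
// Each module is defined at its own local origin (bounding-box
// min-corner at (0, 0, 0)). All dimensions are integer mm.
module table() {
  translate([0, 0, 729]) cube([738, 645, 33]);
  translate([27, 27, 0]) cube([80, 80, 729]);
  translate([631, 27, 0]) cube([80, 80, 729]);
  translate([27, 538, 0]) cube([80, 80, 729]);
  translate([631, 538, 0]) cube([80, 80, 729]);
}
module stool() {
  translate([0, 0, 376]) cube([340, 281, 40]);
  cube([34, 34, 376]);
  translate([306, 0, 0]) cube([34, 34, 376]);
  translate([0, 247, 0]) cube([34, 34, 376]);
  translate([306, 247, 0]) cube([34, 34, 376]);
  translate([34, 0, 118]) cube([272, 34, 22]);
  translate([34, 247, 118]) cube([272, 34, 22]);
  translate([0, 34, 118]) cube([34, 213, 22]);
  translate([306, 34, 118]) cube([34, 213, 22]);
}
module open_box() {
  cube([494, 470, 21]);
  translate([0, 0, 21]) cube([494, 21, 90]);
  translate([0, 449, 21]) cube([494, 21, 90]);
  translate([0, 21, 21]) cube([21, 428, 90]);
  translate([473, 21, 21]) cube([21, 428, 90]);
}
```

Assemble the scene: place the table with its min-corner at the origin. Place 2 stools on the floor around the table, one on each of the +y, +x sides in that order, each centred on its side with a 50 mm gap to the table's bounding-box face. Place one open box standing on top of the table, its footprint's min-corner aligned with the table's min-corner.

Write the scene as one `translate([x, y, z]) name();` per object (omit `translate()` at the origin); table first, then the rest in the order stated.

table();
translate([199, 695, 0]) stool();
translate([788, 182, 0]) stool();
translate([0, 0, 762]) open_box();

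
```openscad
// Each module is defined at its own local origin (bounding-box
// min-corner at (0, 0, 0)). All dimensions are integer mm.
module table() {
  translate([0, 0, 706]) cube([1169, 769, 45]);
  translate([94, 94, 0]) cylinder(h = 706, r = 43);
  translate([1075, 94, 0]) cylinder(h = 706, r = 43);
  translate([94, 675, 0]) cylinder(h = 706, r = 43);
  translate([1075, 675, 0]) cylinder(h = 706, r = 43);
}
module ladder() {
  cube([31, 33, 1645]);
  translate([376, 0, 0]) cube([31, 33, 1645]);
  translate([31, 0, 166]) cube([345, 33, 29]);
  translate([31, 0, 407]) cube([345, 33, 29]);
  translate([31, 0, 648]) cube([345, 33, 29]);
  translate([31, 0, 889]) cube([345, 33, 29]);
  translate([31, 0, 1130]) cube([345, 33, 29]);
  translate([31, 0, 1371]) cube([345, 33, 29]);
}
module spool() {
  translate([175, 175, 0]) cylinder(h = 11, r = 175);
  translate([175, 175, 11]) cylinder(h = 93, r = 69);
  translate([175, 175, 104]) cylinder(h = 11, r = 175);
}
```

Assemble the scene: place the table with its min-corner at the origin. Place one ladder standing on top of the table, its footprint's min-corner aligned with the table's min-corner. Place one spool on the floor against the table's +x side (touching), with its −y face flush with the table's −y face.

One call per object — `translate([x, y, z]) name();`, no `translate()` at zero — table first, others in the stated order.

table();
translate([0, 0, 751]) ladder();
translate([1169, 0, 0]) spool();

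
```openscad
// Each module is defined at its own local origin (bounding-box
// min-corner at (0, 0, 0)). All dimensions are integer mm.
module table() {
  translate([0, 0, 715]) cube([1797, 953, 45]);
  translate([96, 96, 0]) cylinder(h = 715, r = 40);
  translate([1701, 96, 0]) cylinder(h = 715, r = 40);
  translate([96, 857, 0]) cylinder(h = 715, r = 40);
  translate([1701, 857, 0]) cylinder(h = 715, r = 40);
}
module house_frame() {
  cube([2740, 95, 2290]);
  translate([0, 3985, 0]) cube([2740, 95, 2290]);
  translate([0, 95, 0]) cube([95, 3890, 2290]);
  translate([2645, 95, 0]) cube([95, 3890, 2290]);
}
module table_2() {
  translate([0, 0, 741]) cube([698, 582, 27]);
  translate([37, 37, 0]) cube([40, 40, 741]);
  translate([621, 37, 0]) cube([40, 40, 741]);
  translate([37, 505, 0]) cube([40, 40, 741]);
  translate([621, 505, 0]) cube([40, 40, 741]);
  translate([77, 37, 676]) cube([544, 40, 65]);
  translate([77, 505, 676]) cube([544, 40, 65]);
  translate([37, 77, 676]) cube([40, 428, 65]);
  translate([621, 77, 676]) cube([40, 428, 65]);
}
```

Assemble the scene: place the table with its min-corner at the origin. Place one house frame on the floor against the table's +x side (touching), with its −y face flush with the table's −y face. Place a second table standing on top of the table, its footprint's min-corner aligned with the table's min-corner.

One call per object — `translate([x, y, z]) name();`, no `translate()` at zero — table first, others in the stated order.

table();
translate([1797, 0, 0]) house_frame();
translate([0, 0, 760]) table_2();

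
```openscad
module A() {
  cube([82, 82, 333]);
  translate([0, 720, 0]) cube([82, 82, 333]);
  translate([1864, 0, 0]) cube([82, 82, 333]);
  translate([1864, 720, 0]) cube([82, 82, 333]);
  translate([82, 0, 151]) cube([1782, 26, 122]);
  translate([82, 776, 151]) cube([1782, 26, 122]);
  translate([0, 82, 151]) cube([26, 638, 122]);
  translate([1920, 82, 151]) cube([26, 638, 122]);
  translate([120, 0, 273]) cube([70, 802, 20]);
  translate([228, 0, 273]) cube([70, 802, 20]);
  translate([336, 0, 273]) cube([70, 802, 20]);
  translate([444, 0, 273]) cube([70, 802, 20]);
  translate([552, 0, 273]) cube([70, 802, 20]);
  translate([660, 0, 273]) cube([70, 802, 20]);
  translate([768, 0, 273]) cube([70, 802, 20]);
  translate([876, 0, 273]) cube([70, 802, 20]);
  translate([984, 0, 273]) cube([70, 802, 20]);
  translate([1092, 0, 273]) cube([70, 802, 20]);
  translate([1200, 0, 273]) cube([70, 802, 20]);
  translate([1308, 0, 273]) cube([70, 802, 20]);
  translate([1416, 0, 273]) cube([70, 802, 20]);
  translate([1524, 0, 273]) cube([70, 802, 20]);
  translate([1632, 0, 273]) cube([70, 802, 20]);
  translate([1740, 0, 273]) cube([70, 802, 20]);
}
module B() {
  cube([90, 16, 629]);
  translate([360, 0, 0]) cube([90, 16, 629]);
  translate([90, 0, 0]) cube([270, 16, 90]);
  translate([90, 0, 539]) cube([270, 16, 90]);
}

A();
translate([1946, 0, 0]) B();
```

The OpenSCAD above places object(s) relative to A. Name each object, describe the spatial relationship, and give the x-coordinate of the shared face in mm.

The bed frame's +x face and the picture frame's −x face are both at x = 1946 mm.

A is a bed frame. B is a picture frame. The picture frame is against the bed frame's +x side, with their −y faces flush. The x-coordinate of the shared face is 1946 mm.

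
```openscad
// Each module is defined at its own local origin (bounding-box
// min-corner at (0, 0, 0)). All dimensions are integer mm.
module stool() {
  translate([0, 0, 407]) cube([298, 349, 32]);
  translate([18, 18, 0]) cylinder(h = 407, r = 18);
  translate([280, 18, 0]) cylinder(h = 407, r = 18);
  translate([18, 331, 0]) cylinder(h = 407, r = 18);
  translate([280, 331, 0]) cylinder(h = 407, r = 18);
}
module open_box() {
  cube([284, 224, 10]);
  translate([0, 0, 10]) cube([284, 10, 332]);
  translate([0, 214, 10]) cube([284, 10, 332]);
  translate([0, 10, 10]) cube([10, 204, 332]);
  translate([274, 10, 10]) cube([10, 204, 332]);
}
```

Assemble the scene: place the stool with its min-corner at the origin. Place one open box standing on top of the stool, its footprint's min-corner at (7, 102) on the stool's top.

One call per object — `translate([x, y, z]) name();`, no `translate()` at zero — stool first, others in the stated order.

stool();
translate([7, 102, 439]) open_box();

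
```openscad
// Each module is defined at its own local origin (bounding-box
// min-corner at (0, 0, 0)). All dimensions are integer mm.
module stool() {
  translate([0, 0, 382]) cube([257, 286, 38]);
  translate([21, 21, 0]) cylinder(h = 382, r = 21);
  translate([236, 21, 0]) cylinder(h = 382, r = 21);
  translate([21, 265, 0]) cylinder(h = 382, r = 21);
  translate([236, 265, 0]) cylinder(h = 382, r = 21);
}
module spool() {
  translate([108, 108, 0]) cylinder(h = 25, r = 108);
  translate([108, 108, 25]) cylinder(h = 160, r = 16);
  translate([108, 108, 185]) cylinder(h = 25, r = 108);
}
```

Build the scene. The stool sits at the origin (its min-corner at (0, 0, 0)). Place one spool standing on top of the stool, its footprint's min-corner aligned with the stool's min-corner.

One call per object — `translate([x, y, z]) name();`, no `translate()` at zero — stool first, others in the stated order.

stool();
translate([0, 0, 420]) spool();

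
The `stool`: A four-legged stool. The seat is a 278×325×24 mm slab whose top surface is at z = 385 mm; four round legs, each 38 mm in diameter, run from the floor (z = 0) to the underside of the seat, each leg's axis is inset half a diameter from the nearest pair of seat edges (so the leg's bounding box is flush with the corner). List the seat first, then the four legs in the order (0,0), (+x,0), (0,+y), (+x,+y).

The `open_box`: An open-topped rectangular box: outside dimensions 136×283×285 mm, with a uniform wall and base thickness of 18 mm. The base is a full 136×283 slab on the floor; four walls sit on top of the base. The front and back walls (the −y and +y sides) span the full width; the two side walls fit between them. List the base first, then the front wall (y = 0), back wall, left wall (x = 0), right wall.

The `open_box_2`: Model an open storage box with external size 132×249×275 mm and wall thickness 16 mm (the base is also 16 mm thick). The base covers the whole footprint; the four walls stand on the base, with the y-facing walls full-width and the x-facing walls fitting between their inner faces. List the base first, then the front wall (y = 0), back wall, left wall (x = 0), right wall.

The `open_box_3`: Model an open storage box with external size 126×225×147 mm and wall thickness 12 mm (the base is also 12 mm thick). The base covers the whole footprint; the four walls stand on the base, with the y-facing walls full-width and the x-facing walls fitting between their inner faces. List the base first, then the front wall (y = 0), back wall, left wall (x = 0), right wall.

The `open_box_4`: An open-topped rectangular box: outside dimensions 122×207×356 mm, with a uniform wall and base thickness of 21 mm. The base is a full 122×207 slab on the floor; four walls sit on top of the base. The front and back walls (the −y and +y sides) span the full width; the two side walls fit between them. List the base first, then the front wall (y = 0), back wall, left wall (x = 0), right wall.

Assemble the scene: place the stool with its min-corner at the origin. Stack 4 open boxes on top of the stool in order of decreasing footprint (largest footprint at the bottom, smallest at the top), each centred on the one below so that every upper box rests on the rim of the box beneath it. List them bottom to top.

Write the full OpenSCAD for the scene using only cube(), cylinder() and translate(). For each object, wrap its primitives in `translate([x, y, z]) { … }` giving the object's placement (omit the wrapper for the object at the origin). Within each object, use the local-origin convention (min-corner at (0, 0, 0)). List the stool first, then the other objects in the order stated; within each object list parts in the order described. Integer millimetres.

translate([0, 0, 361]) cube([278, 325, 24]);
translate([19, 19, 0]) cylinder(h = 361, r = 19);
translate([259, 19, 0]) cylinder(h = 361, r = 19);
translate([19, 306, 0]) cylinder(h = 361, r = 19);
translate([259, 306, 0]) cylinder(h = 361, r = 19);
translate([71, 21, 385]) {
  cube([136, 283, 18]);
  translate([0, 0, 18]) cube([136, 18, 267]);
  translate([0, 265, 18]) cube([136, 18, 267]);
  translate([0, 18, 18]) cube([18, 247, 267]);
  translate([118, 18, 18]) cube([18, 247, 267]);
}
translate([73, 38, 670]) {
  cube([132, 249, 16]);
  translate([0, 0, 16]) cube([132, 16, 259]);
  translate([0, 233, 16]) cube([132, 16, 259]);
  translate([0, 16, 16]) cube([16, 217, 259]);
  translate([116, 16, 16]) cube([16, 217, 259]);
}
translate([76, 50, 945]) {
  cube([126, 225, 12]);
  translate([0, 0, 12]) cube([126, 12, 135]);
  translate([0, 213, 12]) cube([126, 12, 135]);
  translate([0, 12, 12]) cube([12, 201, 135]);
  translate([114, 12, 12]) cube([12, 201, 135]);
}
translate([78, 59, 1092]) {
  cube([122, 207, 21]);
  translate([0, 0, 21]) cube([122, 21, 335]);
  translate([0, 186, 21]) cube([122, 21, 335]);
  translate([0, 21, 21]) cube([21, 165, 335]);
  translate([101, 21, 21]) cube([21, 165, 335]);
}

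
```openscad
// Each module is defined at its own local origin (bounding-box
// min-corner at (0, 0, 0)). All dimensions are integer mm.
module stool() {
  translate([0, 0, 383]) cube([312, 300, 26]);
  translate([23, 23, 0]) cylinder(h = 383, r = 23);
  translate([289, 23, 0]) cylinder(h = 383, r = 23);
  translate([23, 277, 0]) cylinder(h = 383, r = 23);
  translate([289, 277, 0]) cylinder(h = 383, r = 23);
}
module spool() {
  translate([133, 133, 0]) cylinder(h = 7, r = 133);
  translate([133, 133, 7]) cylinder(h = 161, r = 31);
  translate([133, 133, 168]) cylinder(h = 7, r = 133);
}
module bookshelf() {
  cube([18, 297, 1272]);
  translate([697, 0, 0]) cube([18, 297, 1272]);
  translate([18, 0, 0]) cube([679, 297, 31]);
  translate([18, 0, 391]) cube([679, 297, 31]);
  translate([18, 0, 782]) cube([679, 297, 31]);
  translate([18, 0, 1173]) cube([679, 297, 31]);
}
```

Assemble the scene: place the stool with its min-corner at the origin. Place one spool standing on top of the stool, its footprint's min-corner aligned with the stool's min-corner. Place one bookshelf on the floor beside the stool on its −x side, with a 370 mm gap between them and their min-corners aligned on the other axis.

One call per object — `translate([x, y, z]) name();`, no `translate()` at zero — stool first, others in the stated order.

stool();
translate([0, 0, 409]) spool();
translate([-1085, 0, 0]) bookshelf();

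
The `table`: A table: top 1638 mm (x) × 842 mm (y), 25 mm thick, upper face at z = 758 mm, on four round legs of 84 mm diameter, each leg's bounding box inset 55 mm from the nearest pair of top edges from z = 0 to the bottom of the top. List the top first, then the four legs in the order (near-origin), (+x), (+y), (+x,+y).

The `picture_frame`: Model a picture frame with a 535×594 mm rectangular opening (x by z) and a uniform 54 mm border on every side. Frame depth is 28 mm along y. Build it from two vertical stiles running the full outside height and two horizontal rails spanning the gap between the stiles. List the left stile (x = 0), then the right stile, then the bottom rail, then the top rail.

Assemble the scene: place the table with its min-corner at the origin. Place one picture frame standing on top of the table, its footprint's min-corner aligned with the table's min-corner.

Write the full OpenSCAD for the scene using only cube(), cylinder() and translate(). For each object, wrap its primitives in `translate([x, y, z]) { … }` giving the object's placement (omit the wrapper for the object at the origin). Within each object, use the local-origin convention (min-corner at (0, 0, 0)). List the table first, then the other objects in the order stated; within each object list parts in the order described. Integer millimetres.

translate([0, 0, 733]) cube([1638, 842, 25]);
translate([97, 97, 0]) cylinder(h = 733, r = 42);
translate([1541, 97, 0]) cylinder(h = 733, r = 42);
translate([97, 745, 0]) cylinder(h = 733, r = 42);
translate([1541, 745, 0]) cylinder(h = 733, r = 42);
translate([0, 0, 758]) {
  cube([54, 28, 702]);
  translate([589, 0, 0]) cube([54, 28, 702]);
  translate([54, 0, 0]) cube([535, 28, 54]);
  translate([54, 0, 648]) cube([535, 28, 54]);
}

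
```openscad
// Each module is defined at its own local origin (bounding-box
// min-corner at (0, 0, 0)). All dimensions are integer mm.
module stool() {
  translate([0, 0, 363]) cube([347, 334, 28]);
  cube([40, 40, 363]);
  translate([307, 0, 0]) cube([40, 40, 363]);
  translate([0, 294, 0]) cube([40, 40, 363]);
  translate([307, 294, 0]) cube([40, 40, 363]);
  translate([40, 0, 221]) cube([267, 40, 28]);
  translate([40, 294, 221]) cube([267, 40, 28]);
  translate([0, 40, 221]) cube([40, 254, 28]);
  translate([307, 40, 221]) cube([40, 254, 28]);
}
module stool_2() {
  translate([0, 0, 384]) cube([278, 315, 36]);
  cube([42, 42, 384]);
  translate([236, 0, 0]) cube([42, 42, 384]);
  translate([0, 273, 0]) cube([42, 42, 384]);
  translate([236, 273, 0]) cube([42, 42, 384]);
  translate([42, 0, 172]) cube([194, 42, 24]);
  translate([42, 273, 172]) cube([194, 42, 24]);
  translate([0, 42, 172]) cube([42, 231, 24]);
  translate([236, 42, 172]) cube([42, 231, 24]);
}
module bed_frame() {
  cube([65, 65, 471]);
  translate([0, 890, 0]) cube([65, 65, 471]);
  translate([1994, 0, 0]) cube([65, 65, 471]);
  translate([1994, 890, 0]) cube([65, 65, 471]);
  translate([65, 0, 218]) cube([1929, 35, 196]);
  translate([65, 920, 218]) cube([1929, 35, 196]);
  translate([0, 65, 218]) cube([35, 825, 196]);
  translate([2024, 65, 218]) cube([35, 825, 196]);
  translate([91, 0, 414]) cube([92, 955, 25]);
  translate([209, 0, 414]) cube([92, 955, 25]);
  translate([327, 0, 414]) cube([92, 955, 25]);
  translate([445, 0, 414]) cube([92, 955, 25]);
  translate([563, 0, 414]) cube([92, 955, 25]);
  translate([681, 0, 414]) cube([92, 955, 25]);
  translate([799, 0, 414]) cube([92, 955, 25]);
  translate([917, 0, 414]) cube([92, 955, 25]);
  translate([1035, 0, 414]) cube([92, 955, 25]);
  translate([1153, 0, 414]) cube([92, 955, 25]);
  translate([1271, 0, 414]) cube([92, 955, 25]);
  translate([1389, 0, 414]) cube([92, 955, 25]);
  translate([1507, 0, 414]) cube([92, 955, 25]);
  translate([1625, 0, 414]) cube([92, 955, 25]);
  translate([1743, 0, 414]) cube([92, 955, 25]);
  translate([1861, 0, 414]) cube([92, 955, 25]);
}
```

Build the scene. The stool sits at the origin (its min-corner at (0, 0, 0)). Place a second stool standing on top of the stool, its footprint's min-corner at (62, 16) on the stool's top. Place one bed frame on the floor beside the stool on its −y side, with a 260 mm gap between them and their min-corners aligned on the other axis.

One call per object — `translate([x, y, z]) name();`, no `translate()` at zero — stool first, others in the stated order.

stool();
translate([62, 16, 391]) stool_2();
translate([0, -1215, 0]) bed_frame();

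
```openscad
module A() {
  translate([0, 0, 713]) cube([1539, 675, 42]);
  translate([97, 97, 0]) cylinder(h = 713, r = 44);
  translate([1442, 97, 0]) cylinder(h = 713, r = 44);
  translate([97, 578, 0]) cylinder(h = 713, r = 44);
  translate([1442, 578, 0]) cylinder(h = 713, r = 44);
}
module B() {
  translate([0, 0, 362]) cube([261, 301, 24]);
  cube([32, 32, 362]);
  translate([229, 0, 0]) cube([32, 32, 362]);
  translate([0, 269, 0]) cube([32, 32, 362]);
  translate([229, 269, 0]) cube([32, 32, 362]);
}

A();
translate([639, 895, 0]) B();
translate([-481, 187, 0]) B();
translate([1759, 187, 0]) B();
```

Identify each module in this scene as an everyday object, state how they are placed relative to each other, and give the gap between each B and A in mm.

Each stool's nearest face is 220 mm from the table's bounding box.

A is a table. B is a stool. Three stools sit around the table at the +y, −x, +x sides. The gap between each stool and the table is 220 mm.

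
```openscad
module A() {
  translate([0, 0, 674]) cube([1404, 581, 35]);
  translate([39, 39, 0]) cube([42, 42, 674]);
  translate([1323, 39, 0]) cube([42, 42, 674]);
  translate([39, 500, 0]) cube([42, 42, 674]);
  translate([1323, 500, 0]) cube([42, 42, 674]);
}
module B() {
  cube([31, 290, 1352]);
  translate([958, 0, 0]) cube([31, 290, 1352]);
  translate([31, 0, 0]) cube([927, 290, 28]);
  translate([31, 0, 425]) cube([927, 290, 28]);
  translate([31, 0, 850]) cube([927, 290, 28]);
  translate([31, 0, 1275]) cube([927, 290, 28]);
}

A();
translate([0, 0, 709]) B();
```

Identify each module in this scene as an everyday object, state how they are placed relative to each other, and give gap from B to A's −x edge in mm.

The bookshelf's min-x is at 0; the table's min-x is 0; gap = 0 mm.

A is a table. B is a bookshelf. The bookshelf is on top of the table. The gap from the bookshelf to the table's −x edge is 0 mm.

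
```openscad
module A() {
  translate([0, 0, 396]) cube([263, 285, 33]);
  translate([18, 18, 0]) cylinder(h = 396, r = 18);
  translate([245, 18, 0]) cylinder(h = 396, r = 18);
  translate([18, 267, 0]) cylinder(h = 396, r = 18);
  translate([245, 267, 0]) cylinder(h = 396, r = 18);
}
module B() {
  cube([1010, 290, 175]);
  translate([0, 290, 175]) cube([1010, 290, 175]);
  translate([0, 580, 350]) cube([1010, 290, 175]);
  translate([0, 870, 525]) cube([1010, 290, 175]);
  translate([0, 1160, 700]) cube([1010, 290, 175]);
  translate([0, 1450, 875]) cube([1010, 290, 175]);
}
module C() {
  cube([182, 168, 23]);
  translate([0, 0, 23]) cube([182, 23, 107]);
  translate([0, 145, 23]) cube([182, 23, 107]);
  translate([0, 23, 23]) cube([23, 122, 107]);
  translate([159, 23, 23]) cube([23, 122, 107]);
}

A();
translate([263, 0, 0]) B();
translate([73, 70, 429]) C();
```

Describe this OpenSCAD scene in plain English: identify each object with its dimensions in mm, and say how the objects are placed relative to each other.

A is a simple wooden stool: a rectangular seat 263 mm (x) by 285 mm (y), 33 mm thick, top face at z = 429 mm, on four round legs, each 36 mm in diameter. The legs rest on z = 0, each leg's axis is inset half a diameter from the nearest pair of seat edges (so the leg's bounding box is flush with the corner).

B is a run of 6 identical solid stair steps. Each tread is 1010×290 mm and each step block is 175 mm high. Step 1 rests on the floor; step k is offset from step 1 by (k−1)×290 mm in y and (k−1)×175 mm in z.

C is an open-topped rectangular box: outside dimensions 182×168×130 mm, with a uniform wall and base thickness of 23 mm. The base is a full 182×168 slab on the floor; four walls sit on top of the base. The front and back walls (the −y and +y sides) span the full width; the two side walls fit between them.

The staircase is against the stool's +x side, with their −y faces flush. The open box is on top of the stool.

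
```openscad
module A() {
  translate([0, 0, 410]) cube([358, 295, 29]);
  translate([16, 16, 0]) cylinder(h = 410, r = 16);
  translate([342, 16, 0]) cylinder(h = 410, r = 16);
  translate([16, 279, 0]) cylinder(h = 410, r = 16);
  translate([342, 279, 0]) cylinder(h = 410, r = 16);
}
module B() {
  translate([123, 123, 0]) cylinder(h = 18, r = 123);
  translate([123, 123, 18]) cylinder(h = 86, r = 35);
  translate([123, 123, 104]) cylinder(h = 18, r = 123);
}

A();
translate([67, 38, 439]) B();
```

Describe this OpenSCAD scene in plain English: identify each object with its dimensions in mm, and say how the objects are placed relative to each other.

A is a four-legged stool. The seat is 358×295 mm, 29 mm thick, top at z = 439 mm. It stands on four round legs, each 32 mm in diameter, from z = 0 to the seat underside, each leg's axis is inset half a diameter from the nearest pair of seat edges (so the leg's bounding box is flush with the corner).

B is a spool: two coaxial disc flanges of radius 123 mm and thickness 18 mm, joined by a core cylinder of radius 35 mm and height 86 mm. The lower flange rests on z = 0 and the three cylinders share a vertical axis.

The spool is on top of the stool.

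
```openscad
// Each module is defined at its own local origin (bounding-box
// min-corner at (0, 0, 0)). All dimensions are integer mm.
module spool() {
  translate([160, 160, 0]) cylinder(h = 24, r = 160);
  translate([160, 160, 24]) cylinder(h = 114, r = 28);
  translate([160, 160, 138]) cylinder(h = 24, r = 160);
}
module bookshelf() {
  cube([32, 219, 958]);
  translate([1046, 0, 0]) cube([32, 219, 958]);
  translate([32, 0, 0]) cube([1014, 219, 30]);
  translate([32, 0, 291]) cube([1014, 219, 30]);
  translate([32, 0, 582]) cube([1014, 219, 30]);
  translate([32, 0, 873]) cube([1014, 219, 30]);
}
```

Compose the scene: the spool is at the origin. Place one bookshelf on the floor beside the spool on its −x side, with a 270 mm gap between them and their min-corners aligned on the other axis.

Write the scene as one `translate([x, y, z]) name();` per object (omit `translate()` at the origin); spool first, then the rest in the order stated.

spool();
translate([-1348, 0, 0]) bookshelf();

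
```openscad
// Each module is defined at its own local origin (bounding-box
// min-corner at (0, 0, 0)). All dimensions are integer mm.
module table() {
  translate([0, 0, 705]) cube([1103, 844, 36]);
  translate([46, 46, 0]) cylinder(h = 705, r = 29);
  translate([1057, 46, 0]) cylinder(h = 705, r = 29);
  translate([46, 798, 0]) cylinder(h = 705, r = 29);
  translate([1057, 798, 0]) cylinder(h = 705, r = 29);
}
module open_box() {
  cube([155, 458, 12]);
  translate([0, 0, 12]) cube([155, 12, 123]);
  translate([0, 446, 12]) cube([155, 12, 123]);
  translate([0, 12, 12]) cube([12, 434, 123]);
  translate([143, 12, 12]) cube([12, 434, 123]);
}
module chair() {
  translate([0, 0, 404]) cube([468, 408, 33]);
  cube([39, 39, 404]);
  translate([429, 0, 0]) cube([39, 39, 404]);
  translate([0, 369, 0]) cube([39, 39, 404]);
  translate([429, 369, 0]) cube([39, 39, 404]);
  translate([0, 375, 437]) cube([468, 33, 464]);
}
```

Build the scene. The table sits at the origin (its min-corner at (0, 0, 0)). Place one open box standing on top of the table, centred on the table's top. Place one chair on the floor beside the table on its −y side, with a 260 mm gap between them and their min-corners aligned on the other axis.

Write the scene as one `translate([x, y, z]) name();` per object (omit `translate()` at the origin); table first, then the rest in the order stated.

table();
translate([474, 193, 741]) open_box();
translate([0, -668, 0]) chair();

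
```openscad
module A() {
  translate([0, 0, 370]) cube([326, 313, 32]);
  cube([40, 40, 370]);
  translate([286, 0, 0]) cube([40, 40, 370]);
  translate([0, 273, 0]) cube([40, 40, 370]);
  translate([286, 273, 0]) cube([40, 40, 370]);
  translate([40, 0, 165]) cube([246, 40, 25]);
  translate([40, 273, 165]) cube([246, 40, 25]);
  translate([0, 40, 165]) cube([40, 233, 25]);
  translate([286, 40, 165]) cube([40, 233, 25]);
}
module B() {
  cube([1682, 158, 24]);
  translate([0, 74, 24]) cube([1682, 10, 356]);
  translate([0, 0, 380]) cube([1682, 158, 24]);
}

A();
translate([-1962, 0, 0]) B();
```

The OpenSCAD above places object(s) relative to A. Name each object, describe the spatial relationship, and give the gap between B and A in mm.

The I-beam's nearest face is 280 mm from the stool's −x face.

A is a stool. B is an I-beam. The I-beam is on the floor beside the stool on its −x side. The gap between the I-beam and the stool is 280 mm.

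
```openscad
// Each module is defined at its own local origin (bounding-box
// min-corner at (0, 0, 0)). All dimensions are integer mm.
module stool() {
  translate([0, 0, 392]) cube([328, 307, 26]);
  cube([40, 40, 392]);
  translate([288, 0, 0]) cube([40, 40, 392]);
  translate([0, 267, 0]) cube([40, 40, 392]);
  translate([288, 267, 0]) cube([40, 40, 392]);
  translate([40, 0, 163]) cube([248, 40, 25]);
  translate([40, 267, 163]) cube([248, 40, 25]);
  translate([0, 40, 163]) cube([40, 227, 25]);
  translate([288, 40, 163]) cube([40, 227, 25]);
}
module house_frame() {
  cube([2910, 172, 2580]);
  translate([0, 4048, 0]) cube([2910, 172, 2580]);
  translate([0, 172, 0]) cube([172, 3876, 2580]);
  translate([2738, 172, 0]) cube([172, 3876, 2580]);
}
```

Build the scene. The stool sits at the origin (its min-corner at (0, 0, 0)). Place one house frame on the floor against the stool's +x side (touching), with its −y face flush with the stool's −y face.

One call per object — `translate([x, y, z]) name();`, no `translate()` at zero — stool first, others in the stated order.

stool();
translate([328, 0, 0]) house_frame();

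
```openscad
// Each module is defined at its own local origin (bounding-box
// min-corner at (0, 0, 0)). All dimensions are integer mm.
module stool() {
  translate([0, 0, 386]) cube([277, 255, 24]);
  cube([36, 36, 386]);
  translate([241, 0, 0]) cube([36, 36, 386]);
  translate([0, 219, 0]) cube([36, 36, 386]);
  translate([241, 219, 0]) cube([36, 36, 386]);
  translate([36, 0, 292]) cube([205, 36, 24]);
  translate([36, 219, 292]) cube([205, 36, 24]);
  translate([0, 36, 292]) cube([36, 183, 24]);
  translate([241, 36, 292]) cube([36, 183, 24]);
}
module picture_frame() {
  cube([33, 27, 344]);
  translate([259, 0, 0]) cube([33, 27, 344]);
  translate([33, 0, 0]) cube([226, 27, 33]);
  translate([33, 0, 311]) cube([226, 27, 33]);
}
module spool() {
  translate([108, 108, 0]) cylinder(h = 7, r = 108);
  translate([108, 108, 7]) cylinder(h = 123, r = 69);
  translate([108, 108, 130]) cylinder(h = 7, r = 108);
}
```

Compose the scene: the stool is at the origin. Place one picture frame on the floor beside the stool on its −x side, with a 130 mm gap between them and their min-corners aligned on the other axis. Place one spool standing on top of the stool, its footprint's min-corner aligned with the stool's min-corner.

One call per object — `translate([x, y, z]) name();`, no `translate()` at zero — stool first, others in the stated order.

stool();
translate([-422, 0, 0]) picture_frame();
translate([0, 0, 410]) spool();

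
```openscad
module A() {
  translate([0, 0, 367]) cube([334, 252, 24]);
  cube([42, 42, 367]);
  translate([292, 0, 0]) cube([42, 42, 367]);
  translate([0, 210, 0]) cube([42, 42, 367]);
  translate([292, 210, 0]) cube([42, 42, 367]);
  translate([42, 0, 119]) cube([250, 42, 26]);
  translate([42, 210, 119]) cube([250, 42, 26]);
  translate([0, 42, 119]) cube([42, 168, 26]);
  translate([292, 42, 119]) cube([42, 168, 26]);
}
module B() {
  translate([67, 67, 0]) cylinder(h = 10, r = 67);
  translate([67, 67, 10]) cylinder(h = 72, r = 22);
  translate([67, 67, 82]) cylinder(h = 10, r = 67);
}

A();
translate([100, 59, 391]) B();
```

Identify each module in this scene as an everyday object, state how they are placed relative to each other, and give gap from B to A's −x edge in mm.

The spool's min-x is at 100; the stool's min-x is 0; gap = 100 mm.

A is a stool. B is a spool. The spool is on top of the stool, centred. The gap from the spool to the stool's −x edge is 100 mm.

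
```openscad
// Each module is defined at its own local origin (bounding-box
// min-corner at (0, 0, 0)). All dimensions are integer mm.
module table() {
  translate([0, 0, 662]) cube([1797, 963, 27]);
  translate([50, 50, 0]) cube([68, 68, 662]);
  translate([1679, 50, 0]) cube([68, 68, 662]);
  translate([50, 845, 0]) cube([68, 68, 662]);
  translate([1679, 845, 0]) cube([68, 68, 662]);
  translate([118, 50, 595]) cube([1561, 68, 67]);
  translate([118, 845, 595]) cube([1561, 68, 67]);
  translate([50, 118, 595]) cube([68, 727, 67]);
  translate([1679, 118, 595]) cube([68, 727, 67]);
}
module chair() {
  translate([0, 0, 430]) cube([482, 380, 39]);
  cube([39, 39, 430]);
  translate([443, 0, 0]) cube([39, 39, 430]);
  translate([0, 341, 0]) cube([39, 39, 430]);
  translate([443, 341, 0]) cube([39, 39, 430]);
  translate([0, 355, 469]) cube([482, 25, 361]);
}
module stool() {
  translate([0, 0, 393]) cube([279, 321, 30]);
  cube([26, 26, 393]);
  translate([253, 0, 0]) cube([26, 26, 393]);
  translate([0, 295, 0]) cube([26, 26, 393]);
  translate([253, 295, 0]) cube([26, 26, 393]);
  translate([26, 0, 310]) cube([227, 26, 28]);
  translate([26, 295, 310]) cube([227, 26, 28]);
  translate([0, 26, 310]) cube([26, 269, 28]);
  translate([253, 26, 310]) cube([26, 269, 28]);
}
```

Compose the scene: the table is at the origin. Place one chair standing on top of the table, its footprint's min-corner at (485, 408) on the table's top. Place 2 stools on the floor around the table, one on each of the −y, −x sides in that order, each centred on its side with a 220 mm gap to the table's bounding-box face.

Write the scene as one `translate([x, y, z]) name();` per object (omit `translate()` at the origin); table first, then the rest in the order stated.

table();
translate([485, 408, 689]) chair();
translate([759, -541, 0]) stool();
translate([-499, 321, 0]) stool();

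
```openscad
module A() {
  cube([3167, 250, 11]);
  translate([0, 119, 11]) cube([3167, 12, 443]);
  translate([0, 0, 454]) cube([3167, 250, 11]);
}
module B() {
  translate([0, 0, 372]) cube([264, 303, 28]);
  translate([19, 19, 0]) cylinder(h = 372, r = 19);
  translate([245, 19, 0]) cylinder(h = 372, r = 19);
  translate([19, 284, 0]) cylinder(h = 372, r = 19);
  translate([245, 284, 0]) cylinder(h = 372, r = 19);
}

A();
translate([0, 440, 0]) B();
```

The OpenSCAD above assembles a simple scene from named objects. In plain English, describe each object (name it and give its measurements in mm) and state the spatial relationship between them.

A is an I-beam lying along x, 3167 mm long. Overall section height 465 mm. Two flanges 250 mm wide (y) and 11 mm thick, one on the floor and one at the top; a web 12 mm thick runs between them, centred on the flange width.

B is a four-legged stool. The seat is 264×303 mm, 28 mm thick, top at z = 400 mm. It stands on four round legs, each 38 mm in diameter, from z = 0 to the seat underside, each leg's axis is inset half a diameter from the nearest pair of seat edges (so the leg's bounding box is flush with the corner).

The stool is on the floor beside the I-beam on its +y side.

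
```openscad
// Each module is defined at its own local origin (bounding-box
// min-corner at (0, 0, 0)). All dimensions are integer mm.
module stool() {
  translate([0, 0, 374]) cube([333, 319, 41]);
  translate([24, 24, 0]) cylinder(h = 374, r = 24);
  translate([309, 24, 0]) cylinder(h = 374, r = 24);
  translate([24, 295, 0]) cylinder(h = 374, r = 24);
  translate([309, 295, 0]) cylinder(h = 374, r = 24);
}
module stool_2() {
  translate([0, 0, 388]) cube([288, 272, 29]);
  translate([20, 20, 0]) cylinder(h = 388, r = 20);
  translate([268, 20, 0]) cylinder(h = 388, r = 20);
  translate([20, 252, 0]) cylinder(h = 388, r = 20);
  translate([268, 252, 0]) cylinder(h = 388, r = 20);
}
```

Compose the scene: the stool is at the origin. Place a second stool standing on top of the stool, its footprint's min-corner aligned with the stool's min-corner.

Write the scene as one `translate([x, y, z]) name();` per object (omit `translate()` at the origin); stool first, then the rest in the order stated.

stool();
translate([0, 0, 415]) stool_2();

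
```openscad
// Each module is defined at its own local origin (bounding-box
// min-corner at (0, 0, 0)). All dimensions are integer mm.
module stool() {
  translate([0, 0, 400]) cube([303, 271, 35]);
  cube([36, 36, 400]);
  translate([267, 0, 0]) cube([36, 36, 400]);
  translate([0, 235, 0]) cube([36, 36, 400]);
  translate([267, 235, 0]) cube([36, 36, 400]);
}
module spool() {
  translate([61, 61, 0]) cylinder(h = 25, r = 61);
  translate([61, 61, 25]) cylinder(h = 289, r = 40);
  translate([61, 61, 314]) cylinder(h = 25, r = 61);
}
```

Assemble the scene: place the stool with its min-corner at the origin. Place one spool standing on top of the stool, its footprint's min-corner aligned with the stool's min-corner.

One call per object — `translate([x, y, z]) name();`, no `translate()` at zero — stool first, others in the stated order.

stool();
translate([0, 0, 435]) spool();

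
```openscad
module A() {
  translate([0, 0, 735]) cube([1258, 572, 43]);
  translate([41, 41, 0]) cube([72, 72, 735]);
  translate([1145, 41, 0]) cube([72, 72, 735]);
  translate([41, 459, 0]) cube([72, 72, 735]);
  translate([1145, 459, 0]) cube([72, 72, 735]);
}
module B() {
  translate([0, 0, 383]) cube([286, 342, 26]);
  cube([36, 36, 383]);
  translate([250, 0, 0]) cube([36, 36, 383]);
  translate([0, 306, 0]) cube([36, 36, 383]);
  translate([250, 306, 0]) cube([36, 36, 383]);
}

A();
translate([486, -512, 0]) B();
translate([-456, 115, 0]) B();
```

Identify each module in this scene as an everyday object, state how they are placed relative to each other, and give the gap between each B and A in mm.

A is a table. B is a stool. Two stools sit around the table at the −y, −x sides. The gap between each stool and the table is 170 mm.

Each stool's nearest face is 170 mm from the table's bounding box.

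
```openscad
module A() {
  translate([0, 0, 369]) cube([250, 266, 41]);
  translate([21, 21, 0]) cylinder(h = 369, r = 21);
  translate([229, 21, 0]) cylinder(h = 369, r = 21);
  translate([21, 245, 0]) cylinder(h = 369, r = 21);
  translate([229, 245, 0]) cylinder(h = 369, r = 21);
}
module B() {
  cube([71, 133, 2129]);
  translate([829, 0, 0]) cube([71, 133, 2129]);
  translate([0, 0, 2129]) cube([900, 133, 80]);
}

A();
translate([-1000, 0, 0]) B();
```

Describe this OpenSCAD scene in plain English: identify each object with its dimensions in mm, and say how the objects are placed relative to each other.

A is a four-legged stool. The seat is 250×266 mm, 41 mm thick, top at z = 410 mm. It stands on four round legs, each 42 mm in diameter, from z = 0 to the seat underside, each leg's axis is inset half a diameter from the nearest pair of seat edges (so the leg's bounding box is flush with the corner).

B is a rectangular door frame: two vertical jambs of 71×133 mm section, 2129 mm tall, with a clear opening 758 mm wide between their inner faces. A header 80 mm tall and 133 mm deep lies on top of the jambs and spans the full outside width.

The door frame is on the floor beside the stool on its −x side.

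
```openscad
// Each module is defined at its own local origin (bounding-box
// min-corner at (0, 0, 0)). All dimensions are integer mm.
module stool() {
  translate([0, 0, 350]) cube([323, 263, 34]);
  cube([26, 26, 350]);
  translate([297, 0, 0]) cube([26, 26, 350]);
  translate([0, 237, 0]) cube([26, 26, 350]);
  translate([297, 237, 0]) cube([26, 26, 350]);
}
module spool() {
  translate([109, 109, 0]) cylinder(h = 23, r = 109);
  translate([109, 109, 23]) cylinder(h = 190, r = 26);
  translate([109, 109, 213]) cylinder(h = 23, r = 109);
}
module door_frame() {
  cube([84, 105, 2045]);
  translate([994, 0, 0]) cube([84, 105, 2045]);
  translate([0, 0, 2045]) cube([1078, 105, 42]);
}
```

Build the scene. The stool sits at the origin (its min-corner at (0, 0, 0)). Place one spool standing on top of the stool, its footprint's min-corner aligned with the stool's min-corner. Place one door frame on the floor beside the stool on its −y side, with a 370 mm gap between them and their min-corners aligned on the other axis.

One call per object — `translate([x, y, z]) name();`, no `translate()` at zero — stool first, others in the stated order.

stool();
translate([0, 0, 384]) spool();
translate([0, -475, 0]) door_frame();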